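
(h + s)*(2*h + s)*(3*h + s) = 6*h^3 + 11*h^2*s + 6*h*s^2 + s^3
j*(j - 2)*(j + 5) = j^3 + 3*j^2 - 10*j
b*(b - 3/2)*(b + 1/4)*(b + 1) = b^4 - b^3/4 - 13*b^2/8 - 3*b/8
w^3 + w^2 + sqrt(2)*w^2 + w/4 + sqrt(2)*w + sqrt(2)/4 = (w + 1/2)^2*(w + sqrt(2))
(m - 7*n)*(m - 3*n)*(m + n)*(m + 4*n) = m^4 - 5*m^3*n - 25*m^2*n^2 + 65*m*n^3 + 84*n^4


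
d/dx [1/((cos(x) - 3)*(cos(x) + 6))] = (2*cos(x) + 3)*sin(x)/((cos(x) - 3)^2*(cos(x) + 6)^2)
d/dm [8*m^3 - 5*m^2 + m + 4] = 24*m^2 - 10*m + 1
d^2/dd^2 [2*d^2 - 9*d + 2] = 4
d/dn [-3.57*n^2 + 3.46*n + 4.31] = 3.46 - 7.14*n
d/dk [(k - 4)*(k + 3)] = 2*k - 1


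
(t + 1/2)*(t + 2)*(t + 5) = t^3 + 15*t^2/2 + 27*t/2 + 5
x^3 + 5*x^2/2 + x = x*(x + 1/2)*(x + 2)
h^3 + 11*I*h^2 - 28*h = h*(h + 4*I)*(h + 7*I)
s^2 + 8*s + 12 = (s + 2)*(s + 6)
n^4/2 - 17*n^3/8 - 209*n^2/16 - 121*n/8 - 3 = (n/2 + 1)*(n - 8)*(n + 1/4)*(n + 3/2)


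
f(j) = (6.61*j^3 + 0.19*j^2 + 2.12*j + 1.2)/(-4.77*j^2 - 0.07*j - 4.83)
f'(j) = (9.54*j + 0.07)*(6.61*j^3 + 0.19*j^2 + 2.12*j + 1.2)/(-4.77*j^2 - 0.07*j - 4.83)^2 + (19.83*j^2 + 0.38*j + 2.12)/(-4.77*j^2 - 0.07*j - 4.83)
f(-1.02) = 0.80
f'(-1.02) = -1.51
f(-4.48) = 5.97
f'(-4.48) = -1.43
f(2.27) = -2.85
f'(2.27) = -1.46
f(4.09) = -5.48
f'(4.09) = -1.43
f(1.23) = -1.35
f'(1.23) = -1.37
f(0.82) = -0.83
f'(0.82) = -1.14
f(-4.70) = 6.29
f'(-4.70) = -1.43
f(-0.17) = -0.16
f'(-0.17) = -0.58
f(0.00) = -0.25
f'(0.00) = -0.44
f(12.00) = -16.57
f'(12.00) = -1.39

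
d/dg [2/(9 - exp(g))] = 2*exp(g)/(exp(g) - 9)^2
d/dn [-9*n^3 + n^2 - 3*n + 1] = -27*n^2 + 2*n - 3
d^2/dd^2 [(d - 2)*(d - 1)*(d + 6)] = 6*d + 6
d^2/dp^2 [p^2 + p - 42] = 2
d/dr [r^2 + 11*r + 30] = 2*r + 11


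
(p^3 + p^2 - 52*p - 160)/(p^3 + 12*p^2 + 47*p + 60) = (p - 8)/(p + 3)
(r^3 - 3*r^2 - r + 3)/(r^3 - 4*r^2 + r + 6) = (r - 1)/(r - 2)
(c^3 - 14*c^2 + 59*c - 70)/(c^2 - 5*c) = c - 9 + 14/c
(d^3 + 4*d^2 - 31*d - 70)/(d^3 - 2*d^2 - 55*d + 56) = (d^2 - 3*d - 10)/(d^2 - 9*d + 8)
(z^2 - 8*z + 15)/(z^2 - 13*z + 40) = (z - 3)/(z - 8)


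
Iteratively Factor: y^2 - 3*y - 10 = (y - 5)*(y + 2)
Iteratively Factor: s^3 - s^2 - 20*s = (s - 5)*(s^2 + 4*s) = (s - 5)*(s + 4)*(s)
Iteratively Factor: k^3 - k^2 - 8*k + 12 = (k + 3)*(k^2 - 4*k + 4) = (k - 2)*(k + 3)*(k - 2)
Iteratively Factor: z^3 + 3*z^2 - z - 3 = (z + 3)*(z^2 - 1) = (z - 1)*(z + 3)*(z + 1)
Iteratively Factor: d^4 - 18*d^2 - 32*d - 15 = (d + 1)*(d^3 - d^2 - 17*d - 15) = (d + 1)*(d + 3)*(d^2 - 4*d - 5) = (d - 5)*(d + 1)*(d + 3)*(d + 1)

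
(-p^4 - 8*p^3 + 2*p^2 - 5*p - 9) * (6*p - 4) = -6*p^5 - 44*p^4 + 44*p^3 - 38*p^2 - 34*p + 36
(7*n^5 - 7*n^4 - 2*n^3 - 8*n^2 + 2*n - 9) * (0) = 0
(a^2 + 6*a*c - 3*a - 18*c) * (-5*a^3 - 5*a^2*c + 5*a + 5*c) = -5*a^5 - 35*a^4*c + 15*a^4 - 30*a^3*c^2 + 105*a^3*c + 5*a^3 + 90*a^2*c^2 + 35*a^2*c - 15*a^2 + 30*a*c^2 - 105*a*c - 90*c^2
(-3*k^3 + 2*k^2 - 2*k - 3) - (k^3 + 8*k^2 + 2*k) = -4*k^3 - 6*k^2 - 4*k - 3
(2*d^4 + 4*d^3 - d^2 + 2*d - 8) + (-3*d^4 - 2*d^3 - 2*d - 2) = -d^4 + 2*d^3 - d^2 - 10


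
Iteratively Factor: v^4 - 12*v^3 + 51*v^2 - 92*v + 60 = (v - 3)*(v^3 - 9*v^2 + 24*v - 20) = (v - 3)*(v - 2)*(v^2 - 7*v + 10) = (v - 3)*(v - 2)^2*(v - 5)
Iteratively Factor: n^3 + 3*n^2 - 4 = (n + 2)*(n^2 + n - 2) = (n - 1)*(n + 2)*(n + 2)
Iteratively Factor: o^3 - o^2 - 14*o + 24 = (o - 2)*(o^2 + o - 12) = (o - 3)*(o - 2)*(o + 4)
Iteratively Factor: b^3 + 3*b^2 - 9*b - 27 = (b - 3)*(b^2 + 6*b + 9) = (b - 3)*(b + 3)*(b + 3)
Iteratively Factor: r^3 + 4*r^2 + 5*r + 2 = (r + 1)*(r^2 + 3*r + 2) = (r + 1)*(r + 2)*(r + 1)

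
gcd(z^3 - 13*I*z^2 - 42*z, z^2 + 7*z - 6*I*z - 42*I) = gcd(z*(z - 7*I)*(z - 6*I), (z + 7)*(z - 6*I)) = z - 6*I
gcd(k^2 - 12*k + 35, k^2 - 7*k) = k - 7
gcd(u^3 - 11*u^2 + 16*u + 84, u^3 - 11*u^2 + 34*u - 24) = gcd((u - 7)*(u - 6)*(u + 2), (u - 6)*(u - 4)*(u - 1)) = u - 6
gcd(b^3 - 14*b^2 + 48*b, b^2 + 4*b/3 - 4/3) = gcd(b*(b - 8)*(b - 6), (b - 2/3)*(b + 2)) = 1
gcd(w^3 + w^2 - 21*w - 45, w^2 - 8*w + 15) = w - 5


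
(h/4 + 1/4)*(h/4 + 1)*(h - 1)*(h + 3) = h^4/16 + 7*h^3/16 + 11*h^2/16 - 7*h/16 - 3/4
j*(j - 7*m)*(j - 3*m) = j^3 - 10*j^2*m + 21*j*m^2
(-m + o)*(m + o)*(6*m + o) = -6*m^3 - m^2*o + 6*m*o^2 + o^3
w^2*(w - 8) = w^3 - 8*w^2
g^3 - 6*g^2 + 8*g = g*(g - 4)*(g - 2)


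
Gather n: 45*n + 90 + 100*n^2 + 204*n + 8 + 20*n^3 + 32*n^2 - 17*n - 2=20*n^3 + 132*n^2 + 232*n + 96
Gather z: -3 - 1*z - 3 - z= -2*z - 6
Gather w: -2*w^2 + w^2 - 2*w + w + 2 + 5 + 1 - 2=-w^2 - w + 6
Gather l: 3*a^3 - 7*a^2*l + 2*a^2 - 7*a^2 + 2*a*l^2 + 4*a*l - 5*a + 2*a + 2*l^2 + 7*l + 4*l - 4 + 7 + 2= 3*a^3 - 5*a^2 - 3*a + l^2*(2*a + 2) + l*(-7*a^2 + 4*a + 11) + 5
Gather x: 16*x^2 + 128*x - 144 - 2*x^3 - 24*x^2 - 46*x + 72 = -2*x^3 - 8*x^2 + 82*x - 72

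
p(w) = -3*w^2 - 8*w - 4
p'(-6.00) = 28.00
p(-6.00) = -64.00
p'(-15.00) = 82.00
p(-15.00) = -559.00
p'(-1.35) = 0.10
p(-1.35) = 1.33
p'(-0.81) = -3.14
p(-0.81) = 0.51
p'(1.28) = -15.68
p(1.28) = -19.16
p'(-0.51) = -4.94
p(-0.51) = -0.70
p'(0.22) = -9.32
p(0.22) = -5.91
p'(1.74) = -18.44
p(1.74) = -27.00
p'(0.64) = -11.84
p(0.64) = -10.35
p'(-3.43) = 12.58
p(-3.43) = -11.85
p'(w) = -6*w - 8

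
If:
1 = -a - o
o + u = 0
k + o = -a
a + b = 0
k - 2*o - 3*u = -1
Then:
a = 1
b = -1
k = 1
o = -2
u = 2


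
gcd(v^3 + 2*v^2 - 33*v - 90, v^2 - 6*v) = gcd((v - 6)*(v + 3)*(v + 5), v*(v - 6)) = v - 6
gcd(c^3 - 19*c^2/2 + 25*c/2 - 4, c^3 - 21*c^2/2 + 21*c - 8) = c^2 - 17*c/2 + 4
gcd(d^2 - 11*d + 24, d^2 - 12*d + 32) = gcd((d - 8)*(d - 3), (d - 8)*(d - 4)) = d - 8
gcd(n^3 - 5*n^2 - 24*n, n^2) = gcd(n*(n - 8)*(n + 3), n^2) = n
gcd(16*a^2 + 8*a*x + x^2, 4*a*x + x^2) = 4*a + x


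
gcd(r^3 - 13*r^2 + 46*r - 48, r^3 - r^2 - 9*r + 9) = r - 3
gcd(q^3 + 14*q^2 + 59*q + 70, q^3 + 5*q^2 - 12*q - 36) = q + 2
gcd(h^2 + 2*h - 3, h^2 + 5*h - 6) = h - 1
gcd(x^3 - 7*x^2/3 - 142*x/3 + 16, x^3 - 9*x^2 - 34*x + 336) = x^2 - 2*x - 48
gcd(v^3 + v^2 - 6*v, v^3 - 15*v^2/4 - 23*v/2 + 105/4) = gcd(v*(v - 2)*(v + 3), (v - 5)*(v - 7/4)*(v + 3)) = v + 3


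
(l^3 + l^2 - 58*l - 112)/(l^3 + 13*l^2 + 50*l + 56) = (l - 8)/(l + 4)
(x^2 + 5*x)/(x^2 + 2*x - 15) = x/(x - 3)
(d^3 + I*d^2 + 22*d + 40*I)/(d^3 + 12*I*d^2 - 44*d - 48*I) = (d - 5*I)/(d + 6*I)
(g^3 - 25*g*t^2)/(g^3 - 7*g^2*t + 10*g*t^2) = (-g - 5*t)/(-g + 2*t)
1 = 1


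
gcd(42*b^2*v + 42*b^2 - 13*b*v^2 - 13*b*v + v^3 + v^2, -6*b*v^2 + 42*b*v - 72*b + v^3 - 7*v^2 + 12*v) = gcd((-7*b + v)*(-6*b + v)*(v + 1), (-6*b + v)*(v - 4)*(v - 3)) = -6*b + v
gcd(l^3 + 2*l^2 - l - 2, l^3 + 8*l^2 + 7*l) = l + 1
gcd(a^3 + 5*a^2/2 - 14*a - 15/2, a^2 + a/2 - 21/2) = a - 3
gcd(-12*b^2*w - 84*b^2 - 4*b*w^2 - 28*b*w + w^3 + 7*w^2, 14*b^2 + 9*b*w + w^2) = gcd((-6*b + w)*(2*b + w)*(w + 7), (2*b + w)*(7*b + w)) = 2*b + w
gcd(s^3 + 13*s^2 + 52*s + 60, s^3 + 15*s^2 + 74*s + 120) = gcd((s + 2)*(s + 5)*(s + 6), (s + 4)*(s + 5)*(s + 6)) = s^2 + 11*s + 30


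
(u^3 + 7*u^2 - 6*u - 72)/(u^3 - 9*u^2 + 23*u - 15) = (u^2 + 10*u + 24)/(u^2 - 6*u + 5)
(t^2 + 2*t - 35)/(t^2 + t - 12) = (t^2 + 2*t - 35)/(t^2 + t - 12)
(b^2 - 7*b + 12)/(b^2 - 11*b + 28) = (b - 3)/(b - 7)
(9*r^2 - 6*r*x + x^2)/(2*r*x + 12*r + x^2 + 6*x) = (9*r^2 - 6*r*x + x^2)/(2*r*x + 12*r + x^2 + 6*x)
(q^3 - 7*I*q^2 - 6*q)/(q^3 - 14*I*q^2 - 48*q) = (q - I)/(q - 8*I)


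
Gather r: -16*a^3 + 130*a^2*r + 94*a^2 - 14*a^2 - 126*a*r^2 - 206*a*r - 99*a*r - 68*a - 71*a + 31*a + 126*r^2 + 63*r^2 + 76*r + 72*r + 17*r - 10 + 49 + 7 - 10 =-16*a^3 + 80*a^2 - 108*a + r^2*(189 - 126*a) + r*(130*a^2 - 305*a + 165) + 36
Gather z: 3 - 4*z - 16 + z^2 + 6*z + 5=z^2 + 2*z - 8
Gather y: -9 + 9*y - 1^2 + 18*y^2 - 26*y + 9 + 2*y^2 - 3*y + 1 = 20*y^2 - 20*y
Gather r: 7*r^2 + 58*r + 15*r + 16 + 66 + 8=7*r^2 + 73*r + 90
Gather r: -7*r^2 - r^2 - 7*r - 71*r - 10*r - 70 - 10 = -8*r^2 - 88*r - 80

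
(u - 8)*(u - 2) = u^2 - 10*u + 16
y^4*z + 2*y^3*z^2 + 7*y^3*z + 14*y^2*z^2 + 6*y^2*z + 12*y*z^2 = y*(y + 6)*(y + 2*z)*(y*z + z)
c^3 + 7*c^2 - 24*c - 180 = (c - 5)*(c + 6)^2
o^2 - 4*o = o*(o - 4)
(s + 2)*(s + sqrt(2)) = s^2 + sqrt(2)*s + 2*s + 2*sqrt(2)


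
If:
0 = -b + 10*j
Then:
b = 10*j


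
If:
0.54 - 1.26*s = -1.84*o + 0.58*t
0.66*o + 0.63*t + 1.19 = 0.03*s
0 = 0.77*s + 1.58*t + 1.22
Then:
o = -14.23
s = -25.79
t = 11.79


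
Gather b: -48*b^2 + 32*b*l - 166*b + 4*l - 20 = -48*b^2 + b*(32*l - 166) + 4*l - 20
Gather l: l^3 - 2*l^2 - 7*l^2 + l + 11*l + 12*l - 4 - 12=l^3 - 9*l^2 + 24*l - 16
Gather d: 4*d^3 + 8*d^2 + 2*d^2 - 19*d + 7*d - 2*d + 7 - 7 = 4*d^3 + 10*d^2 - 14*d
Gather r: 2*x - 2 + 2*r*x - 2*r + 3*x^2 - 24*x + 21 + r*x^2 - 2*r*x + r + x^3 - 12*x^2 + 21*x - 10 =r*(x^2 - 1) + x^3 - 9*x^2 - x + 9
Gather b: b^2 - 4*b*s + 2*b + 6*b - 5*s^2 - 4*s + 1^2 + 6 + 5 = b^2 + b*(8 - 4*s) - 5*s^2 - 4*s + 12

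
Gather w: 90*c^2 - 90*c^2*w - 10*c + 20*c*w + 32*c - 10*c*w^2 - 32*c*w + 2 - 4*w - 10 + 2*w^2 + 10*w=90*c^2 + 22*c + w^2*(2 - 10*c) + w*(-90*c^2 - 12*c + 6) - 8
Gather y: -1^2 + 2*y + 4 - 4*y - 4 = -2*y - 1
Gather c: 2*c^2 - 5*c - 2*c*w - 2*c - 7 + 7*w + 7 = 2*c^2 + c*(-2*w - 7) + 7*w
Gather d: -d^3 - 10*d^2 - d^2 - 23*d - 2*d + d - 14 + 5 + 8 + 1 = -d^3 - 11*d^2 - 24*d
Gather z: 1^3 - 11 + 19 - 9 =0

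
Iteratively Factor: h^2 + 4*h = (h)*(h + 4)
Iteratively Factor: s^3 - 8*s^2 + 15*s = (s - 3)*(s^2 - 5*s) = s*(s - 3)*(s - 5)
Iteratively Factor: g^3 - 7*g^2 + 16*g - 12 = (g - 3)*(g^2 - 4*g + 4) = (g - 3)*(g - 2)*(g - 2)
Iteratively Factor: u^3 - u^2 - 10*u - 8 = (u + 1)*(u^2 - 2*u - 8) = (u + 1)*(u + 2)*(u - 4)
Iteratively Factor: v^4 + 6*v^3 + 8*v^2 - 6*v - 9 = (v + 1)*(v^3 + 5*v^2 + 3*v - 9) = (v + 1)*(v + 3)*(v^2 + 2*v - 3) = (v - 1)*(v + 1)*(v + 3)*(v + 3)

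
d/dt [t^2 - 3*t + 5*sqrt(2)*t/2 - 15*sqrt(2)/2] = 2*t - 3 + 5*sqrt(2)/2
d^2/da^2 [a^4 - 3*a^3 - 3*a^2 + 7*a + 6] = 12*a^2 - 18*a - 6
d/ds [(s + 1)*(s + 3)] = 2*s + 4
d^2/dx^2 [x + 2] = 0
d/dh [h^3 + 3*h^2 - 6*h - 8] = 3*h^2 + 6*h - 6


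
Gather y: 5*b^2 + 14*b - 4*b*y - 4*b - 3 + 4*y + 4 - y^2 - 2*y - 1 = 5*b^2 + 10*b - y^2 + y*(2 - 4*b)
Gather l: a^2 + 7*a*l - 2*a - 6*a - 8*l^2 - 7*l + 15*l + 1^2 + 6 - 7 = a^2 - 8*a - 8*l^2 + l*(7*a + 8)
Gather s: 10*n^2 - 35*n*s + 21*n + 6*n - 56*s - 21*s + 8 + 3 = 10*n^2 + 27*n + s*(-35*n - 77) + 11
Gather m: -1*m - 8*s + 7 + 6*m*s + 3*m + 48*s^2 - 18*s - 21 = m*(6*s + 2) + 48*s^2 - 26*s - 14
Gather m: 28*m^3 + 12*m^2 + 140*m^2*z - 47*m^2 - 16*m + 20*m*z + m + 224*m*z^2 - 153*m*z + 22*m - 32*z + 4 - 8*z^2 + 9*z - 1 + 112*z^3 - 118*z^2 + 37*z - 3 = 28*m^3 + m^2*(140*z - 35) + m*(224*z^2 - 133*z + 7) + 112*z^3 - 126*z^2 + 14*z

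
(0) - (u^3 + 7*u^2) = -u^3 - 7*u^2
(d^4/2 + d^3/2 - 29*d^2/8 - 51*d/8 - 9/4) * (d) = d^5/2 + d^4/2 - 29*d^3/8 - 51*d^2/8 - 9*d/4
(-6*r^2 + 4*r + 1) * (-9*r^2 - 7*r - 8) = 54*r^4 + 6*r^3 + 11*r^2 - 39*r - 8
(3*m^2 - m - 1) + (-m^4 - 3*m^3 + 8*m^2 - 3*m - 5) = -m^4 - 3*m^3 + 11*m^2 - 4*m - 6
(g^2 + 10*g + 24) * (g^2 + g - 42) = g^4 + 11*g^3 - 8*g^2 - 396*g - 1008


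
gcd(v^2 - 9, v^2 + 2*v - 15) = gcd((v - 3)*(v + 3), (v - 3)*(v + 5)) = v - 3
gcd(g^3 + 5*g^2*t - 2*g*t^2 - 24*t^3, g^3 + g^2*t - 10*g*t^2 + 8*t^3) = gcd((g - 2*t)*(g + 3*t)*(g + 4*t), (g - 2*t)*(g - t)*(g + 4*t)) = -g^2 - 2*g*t + 8*t^2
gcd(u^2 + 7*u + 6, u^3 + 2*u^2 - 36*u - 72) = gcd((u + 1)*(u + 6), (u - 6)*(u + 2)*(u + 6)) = u + 6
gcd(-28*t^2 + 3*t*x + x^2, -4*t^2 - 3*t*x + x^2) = -4*t + x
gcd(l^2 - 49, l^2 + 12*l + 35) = l + 7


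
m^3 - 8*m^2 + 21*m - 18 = (m - 3)^2*(m - 2)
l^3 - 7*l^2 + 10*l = l*(l - 5)*(l - 2)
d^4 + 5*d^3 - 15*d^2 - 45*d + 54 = (d - 3)*(d - 1)*(d + 3)*(d + 6)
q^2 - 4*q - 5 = (q - 5)*(q + 1)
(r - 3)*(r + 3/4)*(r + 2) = r^3 - r^2/4 - 27*r/4 - 9/2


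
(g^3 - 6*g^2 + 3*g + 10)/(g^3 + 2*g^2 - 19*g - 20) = (g^2 - 7*g + 10)/(g^2 + g - 20)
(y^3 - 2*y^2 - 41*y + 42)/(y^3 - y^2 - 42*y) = (y - 1)/y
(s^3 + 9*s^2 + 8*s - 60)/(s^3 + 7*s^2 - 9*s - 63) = (s^3 + 9*s^2 + 8*s - 60)/(s^3 + 7*s^2 - 9*s - 63)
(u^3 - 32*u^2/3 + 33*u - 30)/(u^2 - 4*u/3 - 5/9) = 3*(u^2 - 9*u + 18)/(3*u + 1)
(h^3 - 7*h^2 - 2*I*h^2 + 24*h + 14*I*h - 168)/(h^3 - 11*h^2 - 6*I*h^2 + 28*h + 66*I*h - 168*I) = (h + 4*I)/(h - 4)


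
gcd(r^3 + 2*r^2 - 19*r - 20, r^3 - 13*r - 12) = r^2 - 3*r - 4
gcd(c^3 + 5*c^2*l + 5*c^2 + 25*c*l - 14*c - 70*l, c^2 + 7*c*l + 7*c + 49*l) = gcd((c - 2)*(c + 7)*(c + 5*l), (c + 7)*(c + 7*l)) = c + 7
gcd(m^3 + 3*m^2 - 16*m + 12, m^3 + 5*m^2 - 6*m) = m^2 + 5*m - 6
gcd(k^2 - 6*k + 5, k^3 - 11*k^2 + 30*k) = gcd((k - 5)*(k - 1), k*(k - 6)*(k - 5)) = k - 5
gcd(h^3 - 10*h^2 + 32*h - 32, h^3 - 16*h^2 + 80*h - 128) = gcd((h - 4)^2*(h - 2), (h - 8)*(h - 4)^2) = h^2 - 8*h + 16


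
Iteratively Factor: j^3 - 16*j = (j + 4)*(j^2 - 4*j) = j*(j + 4)*(j - 4)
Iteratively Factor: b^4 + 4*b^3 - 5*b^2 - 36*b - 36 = (b + 2)*(b^3 + 2*b^2 - 9*b - 18) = (b + 2)*(b + 3)*(b^2 - b - 6) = (b - 3)*(b + 2)*(b + 3)*(b + 2)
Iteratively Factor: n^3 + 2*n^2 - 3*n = (n)*(n^2 + 2*n - 3) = n*(n + 3)*(n - 1)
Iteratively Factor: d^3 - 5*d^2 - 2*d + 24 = (d - 3)*(d^2 - 2*d - 8) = (d - 3)*(d + 2)*(d - 4)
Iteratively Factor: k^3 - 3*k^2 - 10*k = (k)*(k^2 - 3*k - 10) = k*(k + 2)*(k - 5)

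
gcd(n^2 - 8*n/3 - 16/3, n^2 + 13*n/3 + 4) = n + 4/3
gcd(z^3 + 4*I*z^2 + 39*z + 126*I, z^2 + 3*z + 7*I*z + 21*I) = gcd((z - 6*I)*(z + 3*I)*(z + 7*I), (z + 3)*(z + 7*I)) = z + 7*I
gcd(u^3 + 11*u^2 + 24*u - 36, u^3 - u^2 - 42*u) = u + 6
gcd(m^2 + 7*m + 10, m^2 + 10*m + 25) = m + 5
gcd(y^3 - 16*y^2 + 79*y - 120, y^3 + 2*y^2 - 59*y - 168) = y - 8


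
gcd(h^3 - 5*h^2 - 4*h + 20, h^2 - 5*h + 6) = h - 2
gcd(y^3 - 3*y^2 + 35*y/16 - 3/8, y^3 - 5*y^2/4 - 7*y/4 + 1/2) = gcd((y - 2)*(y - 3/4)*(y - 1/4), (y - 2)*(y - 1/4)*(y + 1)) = y^2 - 9*y/4 + 1/2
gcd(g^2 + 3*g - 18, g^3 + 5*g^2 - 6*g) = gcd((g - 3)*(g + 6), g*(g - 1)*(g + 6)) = g + 6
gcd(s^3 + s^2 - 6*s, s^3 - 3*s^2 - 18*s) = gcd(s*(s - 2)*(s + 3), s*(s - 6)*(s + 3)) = s^2 + 3*s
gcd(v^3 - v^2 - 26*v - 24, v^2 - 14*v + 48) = v - 6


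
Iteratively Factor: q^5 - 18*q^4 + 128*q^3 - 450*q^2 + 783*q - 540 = (q - 3)*(q^4 - 15*q^3 + 83*q^2 - 201*q + 180) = (q - 3)^2*(q^3 - 12*q^2 + 47*q - 60) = (q - 4)*(q - 3)^2*(q^2 - 8*q + 15) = (q - 5)*(q - 4)*(q - 3)^2*(q - 3)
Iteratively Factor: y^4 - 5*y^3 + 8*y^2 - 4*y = (y - 2)*(y^3 - 3*y^2 + 2*y) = y*(y - 2)*(y^2 - 3*y + 2) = y*(y - 2)*(y - 1)*(y - 2)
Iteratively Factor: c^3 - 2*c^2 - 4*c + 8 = (c - 2)*(c^2 - 4) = (c - 2)*(c + 2)*(c - 2)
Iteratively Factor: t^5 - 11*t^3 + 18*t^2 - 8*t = (t + 4)*(t^4 - 4*t^3 + 5*t^2 - 2*t) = (t - 2)*(t + 4)*(t^3 - 2*t^2 + t) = t*(t - 2)*(t + 4)*(t^2 - 2*t + 1) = t*(t - 2)*(t - 1)*(t + 4)*(t - 1)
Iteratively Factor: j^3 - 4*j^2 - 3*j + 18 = (j - 3)*(j^2 - j - 6) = (j - 3)^2*(j + 2)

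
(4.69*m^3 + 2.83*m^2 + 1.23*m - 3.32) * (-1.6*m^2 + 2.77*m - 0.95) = -7.504*m^5 + 8.4633*m^4 + 1.4156*m^3 + 6.0306*m^2 - 10.3649*m + 3.154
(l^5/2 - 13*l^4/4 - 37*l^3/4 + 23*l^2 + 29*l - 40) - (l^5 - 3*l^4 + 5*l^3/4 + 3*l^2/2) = -l^5/2 - l^4/4 - 21*l^3/2 + 43*l^2/2 + 29*l - 40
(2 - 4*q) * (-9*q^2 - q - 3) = 36*q^3 - 14*q^2 + 10*q - 6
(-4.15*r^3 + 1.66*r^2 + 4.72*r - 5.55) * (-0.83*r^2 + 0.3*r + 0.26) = 3.4445*r^5 - 2.6228*r^4 - 4.4986*r^3 + 6.4541*r^2 - 0.4378*r - 1.443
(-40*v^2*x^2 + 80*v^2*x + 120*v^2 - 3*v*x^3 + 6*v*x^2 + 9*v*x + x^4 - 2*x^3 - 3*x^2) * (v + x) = -40*v^3*x^2 + 80*v^3*x + 120*v^3 - 43*v^2*x^3 + 86*v^2*x^2 + 129*v^2*x - 2*v*x^4 + 4*v*x^3 + 6*v*x^2 + x^5 - 2*x^4 - 3*x^3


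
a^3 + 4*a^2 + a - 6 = (a - 1)*(a + 2)*(a + 3)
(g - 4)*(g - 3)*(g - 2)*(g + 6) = g^4 - 3*g^3 - 28*g^2 + 132*g - 144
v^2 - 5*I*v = v*(v - 5*I)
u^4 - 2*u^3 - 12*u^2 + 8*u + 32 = (u - 4)*(u - 2)*(u + 2)^2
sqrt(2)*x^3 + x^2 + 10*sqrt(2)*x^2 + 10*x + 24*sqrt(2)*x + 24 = (x + 4)*(x + 6)*(sqrt(2)*x + 1)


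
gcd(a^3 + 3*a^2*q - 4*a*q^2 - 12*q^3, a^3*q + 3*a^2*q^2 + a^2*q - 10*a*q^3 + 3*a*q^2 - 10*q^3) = -a + 2*q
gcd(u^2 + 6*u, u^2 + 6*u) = u^2 + 6*u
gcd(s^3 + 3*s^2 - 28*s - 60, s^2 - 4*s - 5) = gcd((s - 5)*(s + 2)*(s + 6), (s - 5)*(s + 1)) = s - 5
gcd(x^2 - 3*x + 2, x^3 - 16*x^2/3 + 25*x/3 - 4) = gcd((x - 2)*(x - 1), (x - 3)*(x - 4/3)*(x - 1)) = x - 1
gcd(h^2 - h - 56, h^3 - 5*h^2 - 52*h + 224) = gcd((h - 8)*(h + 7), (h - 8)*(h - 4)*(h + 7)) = h^2 - h - 56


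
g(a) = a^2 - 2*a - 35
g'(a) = 2*a - 2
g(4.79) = -21.64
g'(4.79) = 7.58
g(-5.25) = 3.06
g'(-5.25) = -12.50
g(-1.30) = -30.71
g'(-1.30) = -4.60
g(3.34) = -30.52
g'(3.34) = 4.68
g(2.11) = -34.77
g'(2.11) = 2.22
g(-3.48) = -15.93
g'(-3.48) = -8.96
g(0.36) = -35.59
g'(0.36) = -1.28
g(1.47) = -35.78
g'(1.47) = 0.94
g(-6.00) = 13.00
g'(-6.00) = -14.00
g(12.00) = 85.00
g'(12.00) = 22.00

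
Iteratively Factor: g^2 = (g)*(g)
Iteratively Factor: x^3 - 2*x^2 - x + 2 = (x - 2)*(x^2 - 1) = (x - 2)*(x + 1)*(x - 1)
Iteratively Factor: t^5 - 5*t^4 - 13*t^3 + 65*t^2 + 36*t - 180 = (t + 3)*(t^4 - 8*t^3 + 11*t^2 + 32*t - 60) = (t + 2)*(t + 3)*(t^3 - 10*t^2 + 31*t - 30) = (t - 2)*(t + 2)*(t + 3)*(t^2 - 8*t + 15) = (t - 5)*(t - 2)*(t + 2)*(t + 3)*(t - 3)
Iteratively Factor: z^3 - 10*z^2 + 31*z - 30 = (z - 2)*(z^2 - 8*z + 15) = (z - 5)*(z - 2)*(z - 3)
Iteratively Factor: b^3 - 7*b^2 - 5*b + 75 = (b + 3)*(b^2 - 10*b + 25) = (b - 5)*(b + 3)*(b - 5)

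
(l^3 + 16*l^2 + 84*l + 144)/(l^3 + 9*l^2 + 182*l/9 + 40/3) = 9*(l^2 + 10*l + 24)/(9*l^2 + 27*l + 20)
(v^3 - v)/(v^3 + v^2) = (v - 1)/v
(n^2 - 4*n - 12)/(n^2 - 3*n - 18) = (n + 2)/(n + 3)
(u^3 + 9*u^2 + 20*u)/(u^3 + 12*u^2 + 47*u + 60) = u/(u + 3)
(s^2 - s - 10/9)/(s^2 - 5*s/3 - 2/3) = (-9*s^2 + 9*s + 10)/(3*(-3*s^2 + 5*s + 2))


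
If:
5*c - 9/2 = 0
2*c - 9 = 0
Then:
No Solution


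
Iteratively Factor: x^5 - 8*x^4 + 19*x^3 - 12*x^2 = (x)*(x^4 - 8*x^3 + 19*x^2 - 12*x) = x^2*(x^3 - 8*x^2 + 19*x - 12) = x^2*(x - 3)*(x^2 - 5*x + 4) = x^2*(x - 4)*(x - 3)*(x - 1)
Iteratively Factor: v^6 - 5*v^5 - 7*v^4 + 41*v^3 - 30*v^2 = (v - 5)*(v^5 - 7*v^3 + 6*v^2) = (v - 5)*(v - 1)*(v^4 + v^3 - 6*v^2) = (v - 5)*(v - 1)*(v + 3)*(v^3 - 2*v^2) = v*(v - 5)*(v - 1)*(v + 3)*(v^2 - 2*v) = v*(v - 5)*(v - 2)*(v - 1)*(v + 3)*(v)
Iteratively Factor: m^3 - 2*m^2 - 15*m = (m)*(m^2 - 2*m - 15) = m*(m + 3)*(m - 5)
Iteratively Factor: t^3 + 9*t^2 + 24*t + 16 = (t + 4)*(t^2 + 5*t + 4) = (t + 1)*(t + 4)*(t + 4)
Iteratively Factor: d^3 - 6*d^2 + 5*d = (d - 5)*(d^2 - d) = d*(d - 5)*(d - 1)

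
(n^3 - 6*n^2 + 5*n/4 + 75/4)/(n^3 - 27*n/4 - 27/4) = (2*n^2 - 15*n + 25)/(2*n^2 - 3*n - 9)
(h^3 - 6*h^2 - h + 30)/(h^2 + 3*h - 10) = (h^3 - 6*h^2 - h + 30)/(h^2 + 3*h - 10)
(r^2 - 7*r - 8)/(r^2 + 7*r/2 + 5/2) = 2*(r - 8)/(2*r + 5)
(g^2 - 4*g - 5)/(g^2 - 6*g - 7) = (g - 5)/(g - 7)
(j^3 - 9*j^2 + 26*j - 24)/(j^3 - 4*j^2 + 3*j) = (j^2 - 6*j + 8)/(j*(j - 1))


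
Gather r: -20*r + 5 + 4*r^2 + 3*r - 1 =4*r^2 - 17*r + 4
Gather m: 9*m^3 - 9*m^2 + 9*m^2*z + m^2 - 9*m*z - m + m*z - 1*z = 9*m^3 + m^2*(9*z - 8) + m*(-8*z - 1) - z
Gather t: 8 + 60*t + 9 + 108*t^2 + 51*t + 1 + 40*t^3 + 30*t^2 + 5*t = 40*t^3 + 138*t^2 + 116*t + 18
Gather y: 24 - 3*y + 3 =27 - 3*y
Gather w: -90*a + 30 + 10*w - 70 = -90*a + 10*w - 40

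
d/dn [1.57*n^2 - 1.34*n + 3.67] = 3.14*n - 1.34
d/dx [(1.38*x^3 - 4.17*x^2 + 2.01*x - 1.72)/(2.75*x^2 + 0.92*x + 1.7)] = (3.795*x^4 + 2.5392*x^3 - 2.3259*x^2 - 4.718*x + 4.9994)/(7.5625*x^4 + 5.06*x^3 + 10.1964*x^2 + 3.128*x + 2.89)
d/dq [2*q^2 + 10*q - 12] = 4*q + 10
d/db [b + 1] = 1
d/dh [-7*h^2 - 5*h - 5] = -14*h - 5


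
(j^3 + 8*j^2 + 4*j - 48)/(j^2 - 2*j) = j + 10 + 24/j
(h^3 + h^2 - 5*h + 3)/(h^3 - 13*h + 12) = (h^2 + 2*h - 3)/(h^2 + h - 12)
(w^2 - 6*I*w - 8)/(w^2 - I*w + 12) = (w - 2*I)/(w + 3*I)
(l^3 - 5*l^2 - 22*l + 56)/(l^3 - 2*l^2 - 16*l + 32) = (l - 7)/(l - 4)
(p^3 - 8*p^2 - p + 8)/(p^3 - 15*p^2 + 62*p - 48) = (p + 1)/(p - 6)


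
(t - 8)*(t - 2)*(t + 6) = t^3 - 4*t^2 - 44*t + 96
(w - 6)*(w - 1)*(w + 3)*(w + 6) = w^4 + 2*w^3 - 39*w^2 - 72*w + 108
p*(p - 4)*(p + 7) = p^3 + 3*p^2 - 28*p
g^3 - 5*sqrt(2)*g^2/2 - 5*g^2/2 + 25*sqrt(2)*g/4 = g*(g - 5/2)*(g - 5*sqrt(2)/2)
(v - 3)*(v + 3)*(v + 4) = v^3 + 4*v^2 - 9*v - 36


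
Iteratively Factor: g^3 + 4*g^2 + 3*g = (g + 3)*(g^2 + g) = g*(g + 3)*(g + 1)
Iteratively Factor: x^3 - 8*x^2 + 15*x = (x - 5)*(x^2 - 3*x) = (x - 5)*(x - 3)*(x)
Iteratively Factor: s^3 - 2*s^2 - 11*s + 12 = (s - 1)*(s^2 - s - 12) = (s - 4)*(s - 1)*(s + 3)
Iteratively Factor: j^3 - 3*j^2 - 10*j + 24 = (j - 2)*(j^2 - j - 12) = (j - 4)*(j - 2)*(j + 3)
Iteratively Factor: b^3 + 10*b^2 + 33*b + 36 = (b + 4)*(b^2 + 6*b + 9) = (b + 3)*(b + 4)*(b + 3)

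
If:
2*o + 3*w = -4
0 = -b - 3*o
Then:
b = 9*w/2 + 6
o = -3*w/2 - 2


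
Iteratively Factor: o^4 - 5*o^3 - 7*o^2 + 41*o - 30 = (o - 2)*(o^3 - 3*o^2 - 13*o + 15) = (o - 2)*(o - 1)*(o^2 - 2*o - 15) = (o - 2)*(o - 1)*(o + 3)*(o - 5)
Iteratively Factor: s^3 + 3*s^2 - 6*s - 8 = (s + 1)*(s^2 + 2*s - 8) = (s - 2)*(s + 1)*(s + 4)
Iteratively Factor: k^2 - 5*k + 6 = (k - 2)*(k - 3)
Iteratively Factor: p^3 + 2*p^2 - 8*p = (p - 2)*(p^2 + 4*p) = (p - 2)*(p + 4)*(p)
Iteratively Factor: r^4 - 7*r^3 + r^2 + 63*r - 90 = (r - 3)*(r^3 - 4*r^2 - 11*r + 30) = (r - 3)*(r - 2)*(r^2 - 2*r - 15) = (r - 3)*(r - 2)*(r + 3)*(r - 5)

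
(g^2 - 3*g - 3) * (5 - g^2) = -g^4 + 3*g^3 + 8*g^2 - 15*g - 15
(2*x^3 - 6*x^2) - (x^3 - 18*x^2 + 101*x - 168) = x^3 + 12*x^2 - 101*x + 168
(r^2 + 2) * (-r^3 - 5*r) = -r^5 - 7*r^3 - 10*r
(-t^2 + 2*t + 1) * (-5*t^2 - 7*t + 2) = 5*t^4 - 3*t^3 - 21*t^2 - 3*t + 2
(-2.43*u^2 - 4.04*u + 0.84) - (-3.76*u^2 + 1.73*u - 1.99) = 1.33*u^2 - 5.77*u + 2.83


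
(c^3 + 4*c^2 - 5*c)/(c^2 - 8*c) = (c^2 + 4*c - 5)/(c - 8)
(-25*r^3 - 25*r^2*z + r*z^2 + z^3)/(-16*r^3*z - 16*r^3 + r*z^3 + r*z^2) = (25*r^3 + 25*r^2*z - r*z^2 - z^3)/(r*(16*r^2*z + 16*r^2 - z^3 - z^2))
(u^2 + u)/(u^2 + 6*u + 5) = u/(u + 5)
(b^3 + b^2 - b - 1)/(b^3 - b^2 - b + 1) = (b + 1)/(b - 1)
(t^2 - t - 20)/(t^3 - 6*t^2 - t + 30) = (t + 4)/(t^2 - t - 6)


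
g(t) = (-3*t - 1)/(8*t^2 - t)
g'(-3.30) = 0.03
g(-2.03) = 0.15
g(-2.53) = 0.12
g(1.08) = -0.51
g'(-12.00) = 0.00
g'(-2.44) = 0.04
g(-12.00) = 0.03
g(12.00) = -0.03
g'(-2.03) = 0.05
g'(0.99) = 0.82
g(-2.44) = 0.13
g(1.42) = -0.36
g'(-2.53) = 0.04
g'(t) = (1 - 16*t)*(-3*t - 1)/(8*t^2 - t)^2 - 3/(8*t^2 - t)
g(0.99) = -0.58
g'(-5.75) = 0.01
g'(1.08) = 0.65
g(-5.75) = 0.06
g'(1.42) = 0.32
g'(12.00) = 0.00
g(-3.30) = 0.10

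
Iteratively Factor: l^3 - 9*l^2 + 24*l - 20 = (l - 2)*(l^2 - 7*l + 10) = (l - 5)*(l - 2)*(l - 2)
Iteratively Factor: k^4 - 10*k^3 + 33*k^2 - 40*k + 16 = (k - 4)*(k^3 - 6*k^2 + 9*k - 4) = (k - 4)*(k - 1)*(k^2 - 5*k + 4) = (k - 4)^2*(k - 1)*(k - 1)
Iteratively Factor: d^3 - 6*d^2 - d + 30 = (d - 5)*(d^2 - d - 6) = (d - 5)*(d - 3)*(d + 2)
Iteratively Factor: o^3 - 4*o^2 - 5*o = (o - 5)*(o^2 + o) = o*(o - 5)*(o + 1)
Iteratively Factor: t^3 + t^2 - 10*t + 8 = (t + 4)*(t^2 - 3*t + 2) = (t - 1)*(t + 4)*(t - 2)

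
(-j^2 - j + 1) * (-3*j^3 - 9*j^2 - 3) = 3*j^5 + 12*j^4 + 6*j^3 - 6*j^2 + 3*j - 3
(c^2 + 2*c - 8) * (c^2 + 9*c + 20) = c^4 + 11*c^3 + 30*c^2 - 32*c - 160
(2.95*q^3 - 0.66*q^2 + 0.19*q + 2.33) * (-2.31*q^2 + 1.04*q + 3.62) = -6.8145*q^5 + 4.5926*q^4 + 9.5537*q^3 - 7.5739*q^2 + 3.111*q + 8.4346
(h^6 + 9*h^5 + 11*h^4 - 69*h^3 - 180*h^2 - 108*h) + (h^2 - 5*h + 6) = h^6 + 9*h^5 + 11*h^4 - 69*h^3 - 179*h^2 - 113*h + 6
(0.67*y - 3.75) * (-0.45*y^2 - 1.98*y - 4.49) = -0.3015*y^3 + 0.3609*y^2 + 4.4167*y + 16.8375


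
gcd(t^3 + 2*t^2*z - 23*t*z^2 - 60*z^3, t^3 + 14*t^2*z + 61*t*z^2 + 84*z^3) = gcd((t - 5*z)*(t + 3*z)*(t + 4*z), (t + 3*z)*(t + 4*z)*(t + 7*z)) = t^2 + 7*t*z + 12*z^2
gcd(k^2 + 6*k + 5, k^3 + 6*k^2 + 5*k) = k^2 + 6*k + 5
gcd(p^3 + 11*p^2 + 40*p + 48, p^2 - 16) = p + 4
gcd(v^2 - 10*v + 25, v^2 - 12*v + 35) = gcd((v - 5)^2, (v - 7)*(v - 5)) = v - 5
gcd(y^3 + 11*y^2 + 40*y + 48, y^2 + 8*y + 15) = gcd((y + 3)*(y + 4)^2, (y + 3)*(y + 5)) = y + 3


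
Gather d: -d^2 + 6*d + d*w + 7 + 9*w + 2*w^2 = -d^2 + d*(w + 6) + 2*w^2 + 9*w + 7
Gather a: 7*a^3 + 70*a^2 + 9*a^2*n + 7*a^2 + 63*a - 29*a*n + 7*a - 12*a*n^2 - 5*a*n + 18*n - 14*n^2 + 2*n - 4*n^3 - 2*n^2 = 7*a^3 + a^2*(9*n + 77) + a*(-12*n^2 - 34*n + 70) - 4*n^3 - 16*n^2 + 20*n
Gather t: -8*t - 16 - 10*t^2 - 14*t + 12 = -10*t^2 - 22*t - 4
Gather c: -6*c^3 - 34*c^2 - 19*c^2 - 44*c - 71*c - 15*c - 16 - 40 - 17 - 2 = -6*c^3 - 53*c^2 - 130*c - 75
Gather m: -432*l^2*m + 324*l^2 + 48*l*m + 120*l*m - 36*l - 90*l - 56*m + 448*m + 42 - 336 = 324*l^2 - 126*l + m*(-432*l^2 + 168*l + 392) - 294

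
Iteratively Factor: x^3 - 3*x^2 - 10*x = (x - 5)*(x^2 + 2*x) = x*(x - 5)*(x + 2)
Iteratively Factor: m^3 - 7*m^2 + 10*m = (m - 5)*(m^2 - 2*m) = (m - 5)*(m - 2)*(m)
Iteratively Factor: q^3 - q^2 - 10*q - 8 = (q + 1)*(q^2 - 2*q - 8) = (q - 4)*(q + 1)*(q + 2)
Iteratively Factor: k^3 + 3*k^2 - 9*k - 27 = (k + 3)*(k^2 - 9) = (k + 3)^2*(k - 3)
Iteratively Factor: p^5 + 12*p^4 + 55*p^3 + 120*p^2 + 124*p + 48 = (p + 1)*(p^4 + 11*p^3 + 44*p^2 + 76*p + 48) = (p + 1)*(p + 2)*(p^3 + 9*p^2 + 26*p + 24) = (p + 1)*(p + 2)*(p + 4)*(p^2 + 5*p + 6) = (p + 1)*(p + 2)*(p + 3)*(p + 4)*(p + 2)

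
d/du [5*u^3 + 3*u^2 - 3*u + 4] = 15*u^2 + 6*u - 3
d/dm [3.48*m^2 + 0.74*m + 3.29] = 6.96*m + 0.74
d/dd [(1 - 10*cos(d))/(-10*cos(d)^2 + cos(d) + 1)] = (-100*sin(d)^2 - 20*cos(d) + 111)*sin(d)/(-10*cos(d)^2 + cos(d) + 1)^2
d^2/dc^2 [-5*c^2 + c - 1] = -10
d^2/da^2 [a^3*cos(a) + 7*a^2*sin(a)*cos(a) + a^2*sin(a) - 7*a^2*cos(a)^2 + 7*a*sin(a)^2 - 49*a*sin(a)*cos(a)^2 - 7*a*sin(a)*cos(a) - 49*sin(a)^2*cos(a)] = -a^3*cos(a) - 7*a^2*sin(a) + 14*sqrt(2)*a^2*cos(2*a + pi/4) + 49*a*sin(a)/4 + 441*a*sin(3*a)/4 + 42*sqrt(2)*a*sin(2*a + pi/4) + 10*a*cos(a) + 2*sin(a) - 49*cos(a)/4 - 735*cos(3*a)/4 - 21*sqrt(2)*cos(2*a + pi/4) - 7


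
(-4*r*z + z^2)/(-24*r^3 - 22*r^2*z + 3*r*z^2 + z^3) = z/(6*r^2 + 7*r*z + z^2)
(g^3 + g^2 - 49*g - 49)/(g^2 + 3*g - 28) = (g^2 - 6*g - 7)/(g - 4)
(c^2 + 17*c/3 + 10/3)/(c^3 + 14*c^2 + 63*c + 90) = (c + 2/3)/(c^2 + 9*c + 18)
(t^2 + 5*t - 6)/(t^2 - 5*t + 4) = (t + 6)/(t - 4)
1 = 1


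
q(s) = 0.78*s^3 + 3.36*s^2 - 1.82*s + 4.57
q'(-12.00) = 254.50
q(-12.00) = -837.59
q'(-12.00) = 254.50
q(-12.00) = -837.59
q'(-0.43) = -4.28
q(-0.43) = 5.91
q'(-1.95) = -6.03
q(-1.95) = 15.11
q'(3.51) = 50.60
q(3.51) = 73.31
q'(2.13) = 23.11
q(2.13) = 23.47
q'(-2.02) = -5.85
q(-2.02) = 15.53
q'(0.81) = 5.16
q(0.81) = 5.71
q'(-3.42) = 2.57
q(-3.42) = 18.89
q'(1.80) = 17.86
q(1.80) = 16.73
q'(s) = 2.34*s^2 + 6.72*s - 1.82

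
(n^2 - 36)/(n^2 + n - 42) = (n + 6)/(n + 7)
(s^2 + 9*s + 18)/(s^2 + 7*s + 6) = (s + 3)/(s + 1)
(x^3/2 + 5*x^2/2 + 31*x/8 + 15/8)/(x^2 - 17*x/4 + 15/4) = (4*x^3 + 20*x^2 + 31*x + 15)/(2*(4*x^2 - 17*x + 15))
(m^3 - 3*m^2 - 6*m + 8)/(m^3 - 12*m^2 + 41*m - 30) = (m^2 - 2*m - 8)/(m^2 - 11*m + 30)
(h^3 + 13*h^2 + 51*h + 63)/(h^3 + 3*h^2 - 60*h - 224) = (h^2 + 6*h + 9)/(h^2 - 4*h - 32)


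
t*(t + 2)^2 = t^3 + 4*t^2 + 4*t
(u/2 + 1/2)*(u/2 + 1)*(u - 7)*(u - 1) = u^4/4 - 5*u^3/4 - 15*u^2/4 + 5*u/4 + 7/2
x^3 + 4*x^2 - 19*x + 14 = (x - 2)*(x - 1)*(x + 7)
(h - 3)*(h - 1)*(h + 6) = h^3 + 2*h^2 - 21*h + 18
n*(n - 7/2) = n^2 - 7*n/2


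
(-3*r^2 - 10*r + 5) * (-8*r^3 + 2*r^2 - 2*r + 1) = 24*r^5 + 74*r^4 - 54*r^3 + 27*r^2 - 20*r + 5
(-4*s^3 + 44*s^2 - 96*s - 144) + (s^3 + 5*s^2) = -3*s^3 + 49*s^2 - 96*s - 144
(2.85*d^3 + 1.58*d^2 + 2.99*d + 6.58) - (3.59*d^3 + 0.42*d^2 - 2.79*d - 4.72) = -0.74*d^3 + 1.16*d^2 + 5.78*d + 11.3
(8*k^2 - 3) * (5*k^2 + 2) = 40*k^4 + k^2 - 6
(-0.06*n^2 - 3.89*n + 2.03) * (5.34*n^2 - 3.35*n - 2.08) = -0.3204*n^4 - 20.5716*n^3 + 23.9965*n^2 + 1.2907*n - 4.2224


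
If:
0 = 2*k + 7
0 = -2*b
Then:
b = 0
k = -7/2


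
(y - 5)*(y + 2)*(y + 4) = y^3 + y^2 - 22*y - 40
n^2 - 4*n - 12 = (n - 6)*(n + 2)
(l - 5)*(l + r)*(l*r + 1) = l^3*r + l^2*r^2 - 5*l^2*r + l^2 - 5*l*r^2 + l*r - 5*l - 5*r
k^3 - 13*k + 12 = (k - 3)*(k - 1)*(k + 4)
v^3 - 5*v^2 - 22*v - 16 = (v - 8)*(v + 1)*(v + 2)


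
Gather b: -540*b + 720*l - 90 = -540*b + 720*l - 90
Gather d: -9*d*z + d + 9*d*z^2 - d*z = d*(9*z^2 - 10*z + 1)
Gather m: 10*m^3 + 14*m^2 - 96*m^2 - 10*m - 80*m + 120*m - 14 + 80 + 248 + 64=10*m^3 - 82*m^2 + 30*m + 378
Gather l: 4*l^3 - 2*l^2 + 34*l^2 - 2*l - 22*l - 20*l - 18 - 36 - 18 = 4*l^3 + 32*l^2 - 44*l - 72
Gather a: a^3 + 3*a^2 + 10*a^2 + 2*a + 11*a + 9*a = a^3 + 13*a^2 + 22*a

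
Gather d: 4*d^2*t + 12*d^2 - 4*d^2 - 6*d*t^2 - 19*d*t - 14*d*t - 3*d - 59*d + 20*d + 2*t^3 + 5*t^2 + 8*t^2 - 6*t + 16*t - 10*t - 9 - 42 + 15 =d^2*(4*t + 8) + d*(-6*t^2 - 33*t - 42) + 2*t^3 + 13*t^2 - 36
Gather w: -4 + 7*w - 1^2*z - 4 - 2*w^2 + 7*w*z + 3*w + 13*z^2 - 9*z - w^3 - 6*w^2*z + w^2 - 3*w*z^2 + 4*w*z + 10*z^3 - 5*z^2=-w^3 + w^2*(-6*z - 1) + w*(-3*z^2 + 11*z + 10) + 10*z^3 + 8*z^2 - 10*z - 8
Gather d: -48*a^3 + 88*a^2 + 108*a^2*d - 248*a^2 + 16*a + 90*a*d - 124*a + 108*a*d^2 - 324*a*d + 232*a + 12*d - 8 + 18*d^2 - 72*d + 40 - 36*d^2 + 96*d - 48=-48*a^3 - 160*a^2 + 124*a + d^2*(108*a - 18) + d*(108*a^2 - 234*a + 36) - 16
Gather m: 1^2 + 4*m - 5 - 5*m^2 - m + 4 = -5*m^2 + 3*m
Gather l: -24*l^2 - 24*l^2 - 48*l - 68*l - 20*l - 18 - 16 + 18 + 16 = -48*l^2 - 136*l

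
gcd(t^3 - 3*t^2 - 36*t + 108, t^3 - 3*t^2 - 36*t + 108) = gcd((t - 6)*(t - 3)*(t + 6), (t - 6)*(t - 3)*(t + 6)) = t^3 - 3*t^2 - 36*t + 108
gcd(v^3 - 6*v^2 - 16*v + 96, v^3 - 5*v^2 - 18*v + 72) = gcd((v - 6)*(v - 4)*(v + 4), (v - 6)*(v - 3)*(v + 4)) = v^2 - 2*v - 24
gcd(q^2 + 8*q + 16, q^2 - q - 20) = q + 4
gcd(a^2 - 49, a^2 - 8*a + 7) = a - 7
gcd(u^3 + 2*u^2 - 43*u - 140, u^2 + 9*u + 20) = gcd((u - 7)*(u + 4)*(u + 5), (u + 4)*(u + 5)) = u^2 + 9*u + 20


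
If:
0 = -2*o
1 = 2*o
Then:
No Solution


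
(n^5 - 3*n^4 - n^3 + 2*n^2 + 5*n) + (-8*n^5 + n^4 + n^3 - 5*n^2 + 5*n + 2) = -7*n^5 - 2*n^4 - 3*n^2 + 10*n + 2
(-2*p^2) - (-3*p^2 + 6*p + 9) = p^2 - 6*p - 9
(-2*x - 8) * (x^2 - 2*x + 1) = -2*x^3 - 4*x^2 + 14*x - 8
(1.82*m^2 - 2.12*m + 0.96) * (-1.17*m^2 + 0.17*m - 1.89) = -2.1294*m^4 + 2.7898*m^3 - 4.9234*m^2 + 4.17*m - 1.8144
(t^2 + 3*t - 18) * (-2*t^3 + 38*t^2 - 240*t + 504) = -2*t^5 + 32*t^4 - 90*t^3 - 900*t^2 + 5832*t - 9072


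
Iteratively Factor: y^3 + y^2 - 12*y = (y - 3)*(y^2 + 4*y) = y*(y - 3)*(y + 4)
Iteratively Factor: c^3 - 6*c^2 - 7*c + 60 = (c + 3)*(c^2 - 9*c + 20) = (c - 4)*(c + 3)*(c - 5)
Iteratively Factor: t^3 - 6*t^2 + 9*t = (t)*(t^2 - 6*t + 9) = t*(t - 3)*(t - 3)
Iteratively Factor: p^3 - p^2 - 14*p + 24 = (p - 2)*(p^2 + p - 12) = (p - 3)*(p - 2)*(p + 4)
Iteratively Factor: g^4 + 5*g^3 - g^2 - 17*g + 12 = (g - 1)*(g^3 + 6*g^2 + 5*g - 12) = (g - 1)^2*(g^2 + 7*g + 12) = (g - 1)^2*(g + 3)*(g + 4)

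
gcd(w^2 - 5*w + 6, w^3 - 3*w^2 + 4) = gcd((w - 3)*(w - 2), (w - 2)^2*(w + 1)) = w - 2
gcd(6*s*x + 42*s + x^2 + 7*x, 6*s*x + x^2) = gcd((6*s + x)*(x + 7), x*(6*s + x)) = 6*s + x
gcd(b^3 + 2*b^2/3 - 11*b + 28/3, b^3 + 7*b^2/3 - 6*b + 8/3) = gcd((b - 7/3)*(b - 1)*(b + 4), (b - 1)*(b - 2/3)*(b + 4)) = b^2 + 3*b - 4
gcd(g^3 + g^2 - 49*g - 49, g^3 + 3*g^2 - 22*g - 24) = g + 1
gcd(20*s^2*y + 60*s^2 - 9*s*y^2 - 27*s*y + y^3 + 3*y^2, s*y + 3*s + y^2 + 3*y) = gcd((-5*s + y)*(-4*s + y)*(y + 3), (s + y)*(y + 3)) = y + 3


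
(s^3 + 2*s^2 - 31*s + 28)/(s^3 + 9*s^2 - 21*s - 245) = (s^2 - 5*s + 4)/(s^2 + 2*s - 35)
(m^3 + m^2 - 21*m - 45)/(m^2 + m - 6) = (m^2 - 2*m - 15)/(m - 2)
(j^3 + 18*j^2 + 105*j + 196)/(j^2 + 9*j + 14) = (j^2 + 11*j + 28)/(j + 2)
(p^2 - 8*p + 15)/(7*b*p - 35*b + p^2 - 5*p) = (p - 3)/(7*b + p)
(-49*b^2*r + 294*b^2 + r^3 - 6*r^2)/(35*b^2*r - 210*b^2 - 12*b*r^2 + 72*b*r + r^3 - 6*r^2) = (7*b + r)/(-5*b + r)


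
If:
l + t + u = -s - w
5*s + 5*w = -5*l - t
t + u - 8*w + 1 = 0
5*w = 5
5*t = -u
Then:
No Solution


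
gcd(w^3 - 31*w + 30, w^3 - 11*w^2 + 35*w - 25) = w^2 - 6*w + 5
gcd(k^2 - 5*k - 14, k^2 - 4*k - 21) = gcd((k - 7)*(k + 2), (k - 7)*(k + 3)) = k - 7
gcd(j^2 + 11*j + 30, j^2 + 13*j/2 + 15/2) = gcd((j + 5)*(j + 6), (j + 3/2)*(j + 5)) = j + 5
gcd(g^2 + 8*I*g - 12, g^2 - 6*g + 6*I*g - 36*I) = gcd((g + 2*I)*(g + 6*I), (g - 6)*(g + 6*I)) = g + 6*I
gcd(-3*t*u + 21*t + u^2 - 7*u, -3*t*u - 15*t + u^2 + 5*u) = 3*t - u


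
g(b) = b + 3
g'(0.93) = 1.00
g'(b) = 1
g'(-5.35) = 1.00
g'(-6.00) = 1.00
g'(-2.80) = 1.00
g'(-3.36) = 1.00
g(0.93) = 3.93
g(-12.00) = -9.00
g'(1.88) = 1.00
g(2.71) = 5.71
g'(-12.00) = 1.00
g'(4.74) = 1.00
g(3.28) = 6.28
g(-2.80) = 0.20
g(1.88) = 4.88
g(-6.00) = -3.00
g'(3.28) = 1.00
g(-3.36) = -0.36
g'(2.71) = 1.00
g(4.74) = 7.74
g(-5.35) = -2.35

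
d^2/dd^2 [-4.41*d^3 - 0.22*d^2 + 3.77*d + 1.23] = -26.46*d - 0.44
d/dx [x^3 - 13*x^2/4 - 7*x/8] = 3*x^2 - 13*x/2 - 7/8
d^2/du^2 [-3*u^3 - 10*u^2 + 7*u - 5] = -18*u - 20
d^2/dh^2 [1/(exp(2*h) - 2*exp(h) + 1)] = (4*exp(h) + 2)*exp(h)/(exp(4*h) - 4*exp(3*h) + 6*exp(2*h) - 4*exp(h) + 1)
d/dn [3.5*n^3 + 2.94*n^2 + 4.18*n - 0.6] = 10.5*n^2 + 5.88*n + 4.18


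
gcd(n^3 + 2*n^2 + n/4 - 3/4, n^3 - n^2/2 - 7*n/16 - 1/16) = 1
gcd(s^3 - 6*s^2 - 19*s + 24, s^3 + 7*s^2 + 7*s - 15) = s^2 + 2*s - 3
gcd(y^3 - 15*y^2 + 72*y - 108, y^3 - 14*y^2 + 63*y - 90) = y^2 - 9*y + 18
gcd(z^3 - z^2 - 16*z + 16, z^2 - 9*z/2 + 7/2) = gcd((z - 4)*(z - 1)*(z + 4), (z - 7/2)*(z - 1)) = z - 1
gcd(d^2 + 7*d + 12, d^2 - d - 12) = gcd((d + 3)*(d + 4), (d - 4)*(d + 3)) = d + 3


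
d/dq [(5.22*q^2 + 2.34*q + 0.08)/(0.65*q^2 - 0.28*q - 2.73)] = (-2.9826*q^2 - 28.6052*q - 6.3658)/(0.4225*q^4 - 0.364*q^3 - 3.4706*q^2 + 1.5288*q + 7.4529)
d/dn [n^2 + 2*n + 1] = 2*n + 2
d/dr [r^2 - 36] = 2*r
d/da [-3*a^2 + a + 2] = 1 - 6*a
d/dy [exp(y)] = exp(y)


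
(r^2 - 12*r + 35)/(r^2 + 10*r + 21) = (r^2 - 12*r + 35)/(r^2 + 10*r + 21)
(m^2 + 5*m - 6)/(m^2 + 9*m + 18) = (m - 1)/(m + 3)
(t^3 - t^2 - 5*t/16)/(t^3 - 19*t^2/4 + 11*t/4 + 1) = t*(4*t - 5)/(4*(t^2 - 5*t + 4))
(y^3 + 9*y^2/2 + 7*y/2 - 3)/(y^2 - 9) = (y^2 + 3*y/2 - 1)/(y - 3)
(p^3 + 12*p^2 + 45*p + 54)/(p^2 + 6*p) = p + 6 + 9/p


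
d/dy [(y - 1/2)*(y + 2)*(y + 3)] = 3*y^2 + 9*y + 7/2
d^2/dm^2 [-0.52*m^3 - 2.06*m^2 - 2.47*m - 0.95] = -3.12*m - 4.12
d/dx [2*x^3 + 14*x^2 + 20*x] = 6*x^2 + 28*x + 20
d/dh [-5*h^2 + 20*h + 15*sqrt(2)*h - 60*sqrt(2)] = -10*h + 20 + 15*sqrt(2)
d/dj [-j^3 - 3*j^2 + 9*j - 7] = -3*j^2 - 6*j + 9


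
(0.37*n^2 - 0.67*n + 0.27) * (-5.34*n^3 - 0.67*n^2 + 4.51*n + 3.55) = -1.9758*n^5 + 3.3299*n^4 + 0.6758*n^3 - 1.8891*n^2 - 1.1608*n + 0.9585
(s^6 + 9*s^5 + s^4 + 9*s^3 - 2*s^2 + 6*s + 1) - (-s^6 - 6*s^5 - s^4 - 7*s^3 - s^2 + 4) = 2*s^6 + 15*s^5 + 2*s^4 + 16*s^3 - s^2 + 6*s - 3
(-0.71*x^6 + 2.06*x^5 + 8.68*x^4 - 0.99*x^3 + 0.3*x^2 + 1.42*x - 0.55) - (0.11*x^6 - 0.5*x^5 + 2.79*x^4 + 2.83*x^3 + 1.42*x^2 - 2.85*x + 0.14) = -0.82*x^6 + 2.56*x^5 + 5.89*x^4 - 3.82*x^3 - 1.12*x^2 + 4.27*x - 0.69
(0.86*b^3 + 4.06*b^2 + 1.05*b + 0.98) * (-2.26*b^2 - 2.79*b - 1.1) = -1.9436*b^5 - 11.575*b^4 - 14.6464*b^3 - 9.6103*b^2 - 3.8892*b - 1.078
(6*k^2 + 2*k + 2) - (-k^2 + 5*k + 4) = 7*k^2 - 3*k - 2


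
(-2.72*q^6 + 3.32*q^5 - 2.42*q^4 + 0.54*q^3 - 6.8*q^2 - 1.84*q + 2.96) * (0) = 0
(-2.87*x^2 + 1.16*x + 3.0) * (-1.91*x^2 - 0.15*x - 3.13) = 5.4817*x^4 - 1.7851*x^3 + 3.0791*x^2 - 4.0808*x - 9.39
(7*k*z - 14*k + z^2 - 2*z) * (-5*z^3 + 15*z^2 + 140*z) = -35*k*z^4 + 175*k*z^3 + 770*k*z^2 - 1960*k*z - 5*z^5 + 25*z^4 + 110*z^3 - 280*z^2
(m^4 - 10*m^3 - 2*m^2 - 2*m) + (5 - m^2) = m^4 - 10*m^3 - 3*m^2 - 2*m + 5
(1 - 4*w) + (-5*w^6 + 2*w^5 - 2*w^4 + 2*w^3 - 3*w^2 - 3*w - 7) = -5*w^6 + 2*w^5 - 2*w^4 + 2*w^3 - 3*w^2 - 7*w - 6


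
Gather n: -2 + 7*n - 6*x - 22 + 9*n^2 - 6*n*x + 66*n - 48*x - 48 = 9*n^2 + n*(73 - 6*x) - 54*x - 72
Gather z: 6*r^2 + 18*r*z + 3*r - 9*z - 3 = 6*r^2 + 3*r + z*(18*r - 9) - 3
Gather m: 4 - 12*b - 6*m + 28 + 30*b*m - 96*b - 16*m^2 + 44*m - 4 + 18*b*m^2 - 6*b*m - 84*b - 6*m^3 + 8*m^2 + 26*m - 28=-192*b - 6*m^3 + m^2*(18*b - 8) + m*(24*b + 64)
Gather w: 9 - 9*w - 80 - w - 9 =-10*w - 80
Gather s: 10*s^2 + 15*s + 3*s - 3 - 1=10*s^2 + 18*s - 4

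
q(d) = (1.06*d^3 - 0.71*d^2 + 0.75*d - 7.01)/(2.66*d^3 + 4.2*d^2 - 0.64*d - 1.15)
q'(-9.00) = 0.02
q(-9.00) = 0.53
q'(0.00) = -4.04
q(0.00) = 6.10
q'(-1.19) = 12.58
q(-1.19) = -9.93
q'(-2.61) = 1.71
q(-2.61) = 1.80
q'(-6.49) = 0.05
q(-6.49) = 0.61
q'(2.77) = 0.11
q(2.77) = 0.14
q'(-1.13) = 6.33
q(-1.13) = -9.37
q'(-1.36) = 61.63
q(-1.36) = -15.06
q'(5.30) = 0.02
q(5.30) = 0.26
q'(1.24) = 1.64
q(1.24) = -0.54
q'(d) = (-7.98*d^2 - 8.4*d + 0.64)*(1.06*d^3 - 0.71*d^2 + 0.75*d - 7.01)/(2.66*d^3 + 4.2*d^2 - 0.64*d - 1.15)^2 + (3.18*d^2 - 1.42*d + 0.75)/(2.66*d^3 + 4.2*d^2 - 0.64*d - 1.15) = (6.3406*d^4 - 5.3468*d^3 + 49.5872*d^2 + 60.517*d - 5.3489)/(7.0756*d^6 + 22.344*d^5 + 14.2352*d^4 - 11.494*d^3 - 9.2504*d^2 + 1.472*d + 1.3225)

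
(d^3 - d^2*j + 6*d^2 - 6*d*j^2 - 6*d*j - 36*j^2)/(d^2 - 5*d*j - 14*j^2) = (d^2 - 3*d*j + 6*d - 18*j)/(d - 7*j)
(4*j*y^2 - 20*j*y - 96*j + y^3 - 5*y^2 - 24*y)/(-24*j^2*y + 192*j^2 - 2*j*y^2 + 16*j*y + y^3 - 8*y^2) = (y + 3)/(-6*j + y)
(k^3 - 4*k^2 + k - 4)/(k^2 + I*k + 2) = (k^2 + k*(-4 + I) - 4*I)/(k + 2*I)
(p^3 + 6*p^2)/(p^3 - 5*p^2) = (p + 6)/(p - 5)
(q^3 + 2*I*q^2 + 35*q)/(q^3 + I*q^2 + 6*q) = (q^2 + 2*I*q + 35)/(q^2 + I*q + 6)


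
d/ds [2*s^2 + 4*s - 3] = 4*s + 4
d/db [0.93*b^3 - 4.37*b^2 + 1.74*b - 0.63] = 2.79*b^2 - 8.74*b + 1.74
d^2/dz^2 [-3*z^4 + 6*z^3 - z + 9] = 36*z*(1 - z)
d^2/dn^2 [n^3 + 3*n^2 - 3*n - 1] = 6*n + 6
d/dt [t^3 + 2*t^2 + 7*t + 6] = 3*t^2 + 4*t + 7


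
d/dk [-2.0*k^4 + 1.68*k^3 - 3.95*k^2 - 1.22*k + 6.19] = -8.0*k^3 + 5.04*k^2 - 7.9*k - 1.22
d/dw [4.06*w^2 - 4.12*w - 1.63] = 8.12*w - 4.12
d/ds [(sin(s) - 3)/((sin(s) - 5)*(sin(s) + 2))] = (6*sin(s) + cos(s)^2 - 20)*cos(s)/((sin(s) - 5)^2*(sin(s) + 2)^2)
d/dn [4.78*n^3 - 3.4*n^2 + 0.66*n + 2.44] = 14.34*n^2 - 6.8*n + 0.66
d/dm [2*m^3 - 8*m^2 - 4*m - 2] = 6*m^2 - 16*m - 4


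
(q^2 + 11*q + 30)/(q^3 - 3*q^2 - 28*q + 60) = (q + 6)/(q^2 - 8*q + 12)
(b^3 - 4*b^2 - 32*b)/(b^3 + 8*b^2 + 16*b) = (b - 8)/(b + 4)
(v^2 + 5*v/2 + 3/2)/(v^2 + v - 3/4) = 2*(v + 1)/(2*v - 1)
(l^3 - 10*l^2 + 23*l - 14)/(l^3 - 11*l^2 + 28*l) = (l^2 - 3*l + 2)/(l*(l - 4))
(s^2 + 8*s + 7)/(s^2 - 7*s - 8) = (s + 7)/(s - 8)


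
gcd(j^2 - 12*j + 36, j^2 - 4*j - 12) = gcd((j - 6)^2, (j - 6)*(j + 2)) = j - 6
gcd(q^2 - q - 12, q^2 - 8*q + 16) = q - 4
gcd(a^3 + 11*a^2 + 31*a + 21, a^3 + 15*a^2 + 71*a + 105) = a^2 + 10*a + 21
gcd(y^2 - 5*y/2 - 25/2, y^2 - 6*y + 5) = y - 5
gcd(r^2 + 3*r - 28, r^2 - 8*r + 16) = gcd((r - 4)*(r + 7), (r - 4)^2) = r - 4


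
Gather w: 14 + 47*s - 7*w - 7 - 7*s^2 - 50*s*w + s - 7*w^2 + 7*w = -7*s^2 - 50*s*w + 48*s - 7*w^2 + 7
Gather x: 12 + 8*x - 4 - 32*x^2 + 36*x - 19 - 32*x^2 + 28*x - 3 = -64*x^2 + 72*x - 14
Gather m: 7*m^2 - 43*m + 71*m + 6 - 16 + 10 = 7*m^2 + 28*m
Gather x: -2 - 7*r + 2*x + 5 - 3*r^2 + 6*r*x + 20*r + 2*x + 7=-3*r^2 + 13*r + x*(6*r + 4) + 10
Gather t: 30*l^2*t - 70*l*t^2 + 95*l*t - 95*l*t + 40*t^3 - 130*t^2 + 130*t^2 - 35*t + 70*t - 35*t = 30*l^2*t - 70*l*t^2 + 40*t^3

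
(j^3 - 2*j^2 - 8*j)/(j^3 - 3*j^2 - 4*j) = (j + 2)/(j + 1)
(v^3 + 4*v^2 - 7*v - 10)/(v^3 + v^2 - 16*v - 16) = (v^2 + 3*v - 10)/(v^2 - 16)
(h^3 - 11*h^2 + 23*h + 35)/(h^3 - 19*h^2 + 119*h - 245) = (h + 1)/(h - 7)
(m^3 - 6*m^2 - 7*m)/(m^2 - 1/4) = 4*m*(m^2 - 6*m - 7)/(4*m^2 - 1)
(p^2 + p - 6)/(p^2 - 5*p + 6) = (p + 3)/(p - 3)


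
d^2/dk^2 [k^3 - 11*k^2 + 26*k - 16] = 6*k - 22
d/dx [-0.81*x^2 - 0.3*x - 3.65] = -1.62*x - 0.3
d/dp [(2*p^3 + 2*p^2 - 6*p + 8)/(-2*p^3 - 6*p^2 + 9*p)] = 2*(-4*p^4 + 6*p^3 + 15*p^2 + 48*p - 36)/(p^2*(4*p^4 + 24*p^3 - 108*p + 81))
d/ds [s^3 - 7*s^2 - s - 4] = 3*s^2 - 14*s - 1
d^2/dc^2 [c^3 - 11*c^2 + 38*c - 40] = 6*c - 22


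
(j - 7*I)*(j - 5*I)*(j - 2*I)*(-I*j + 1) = -I*j^4 - 13*j^3 + 45*I*j^2 + 11*j + 70*I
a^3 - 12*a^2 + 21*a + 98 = (a - 7)^2*(a + 2)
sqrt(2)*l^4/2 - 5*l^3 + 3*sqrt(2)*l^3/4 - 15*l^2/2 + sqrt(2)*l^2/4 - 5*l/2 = l*(l/2 + 1/2)*(l - 5*sqrt(2))*(sqrt(2)*l + sqrt(2)/2)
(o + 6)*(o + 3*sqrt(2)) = o^2 + 3*sqrt(2)*o + 6*o + 18*sqrt(2)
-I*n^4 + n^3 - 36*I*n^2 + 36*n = n*(n - 6*I)*(n + 6*I)*(-I*n + 1)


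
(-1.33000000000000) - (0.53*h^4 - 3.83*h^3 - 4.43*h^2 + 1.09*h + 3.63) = -0.53*h^4 + 3.83*h^3 + 4.43*h^2 - 1.09*h - 4.96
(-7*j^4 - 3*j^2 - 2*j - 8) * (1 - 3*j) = 21*j^5 - 7*j^4 + 9*j^3 + 3*j^2 + 22*j - 8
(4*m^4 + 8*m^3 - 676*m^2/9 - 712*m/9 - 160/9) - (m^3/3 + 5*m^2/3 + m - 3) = 4*m^4 + 23*m^3/3 - 691*m^2/9 - 721*m/9 - 133/9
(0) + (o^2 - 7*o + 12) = o^2 - 7*o + 12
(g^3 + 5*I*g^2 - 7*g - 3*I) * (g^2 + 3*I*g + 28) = g^5 + 8*I*g^4 + 6*g^3 + 116*I*g^2 - 187*g - 84*I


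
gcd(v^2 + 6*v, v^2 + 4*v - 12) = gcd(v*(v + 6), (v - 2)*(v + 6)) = v + 6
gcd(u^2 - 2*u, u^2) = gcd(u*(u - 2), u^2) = u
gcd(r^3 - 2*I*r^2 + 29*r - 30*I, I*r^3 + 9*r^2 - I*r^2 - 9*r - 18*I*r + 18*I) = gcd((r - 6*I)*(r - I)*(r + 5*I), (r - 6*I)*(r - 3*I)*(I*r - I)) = r - 6*I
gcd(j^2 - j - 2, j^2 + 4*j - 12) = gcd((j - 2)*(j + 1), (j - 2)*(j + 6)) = j - 2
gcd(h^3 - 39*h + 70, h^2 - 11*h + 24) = 1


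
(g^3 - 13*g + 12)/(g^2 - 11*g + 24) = (g^2 + 3*g - 4)/(g - 8)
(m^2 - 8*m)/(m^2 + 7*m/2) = 2*(m - 8)/(2*m + 7)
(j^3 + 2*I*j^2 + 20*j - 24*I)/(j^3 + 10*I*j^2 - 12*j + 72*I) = (j - 2*I)/(j + 6*I)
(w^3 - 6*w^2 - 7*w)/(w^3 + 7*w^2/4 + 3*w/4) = 4*(w - 7)/(4*w + 3)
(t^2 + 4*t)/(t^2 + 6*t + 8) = t/(t + 2)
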